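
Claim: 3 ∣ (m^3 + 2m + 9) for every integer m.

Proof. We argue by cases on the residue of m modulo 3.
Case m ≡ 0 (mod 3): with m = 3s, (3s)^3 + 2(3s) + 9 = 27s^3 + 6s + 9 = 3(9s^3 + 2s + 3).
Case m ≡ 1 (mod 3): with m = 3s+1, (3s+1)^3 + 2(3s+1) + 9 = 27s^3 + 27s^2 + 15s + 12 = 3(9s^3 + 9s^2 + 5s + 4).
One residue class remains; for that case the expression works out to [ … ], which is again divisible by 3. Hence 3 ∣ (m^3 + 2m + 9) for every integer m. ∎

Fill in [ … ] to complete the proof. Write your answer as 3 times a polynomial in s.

3(9s^3 + 18s^2 + 14s + 7)

Only m ≡ 2 (mod 3) is unaccounted for. Put m = 3s+2:
(3s+2)^3 + 2(3s+2) + 9 expands to 27s^3 + 54s^2 + 42s + 21,
and factoring out 3 leaves 3(9s^3 + 18s^2 + 14s + 7).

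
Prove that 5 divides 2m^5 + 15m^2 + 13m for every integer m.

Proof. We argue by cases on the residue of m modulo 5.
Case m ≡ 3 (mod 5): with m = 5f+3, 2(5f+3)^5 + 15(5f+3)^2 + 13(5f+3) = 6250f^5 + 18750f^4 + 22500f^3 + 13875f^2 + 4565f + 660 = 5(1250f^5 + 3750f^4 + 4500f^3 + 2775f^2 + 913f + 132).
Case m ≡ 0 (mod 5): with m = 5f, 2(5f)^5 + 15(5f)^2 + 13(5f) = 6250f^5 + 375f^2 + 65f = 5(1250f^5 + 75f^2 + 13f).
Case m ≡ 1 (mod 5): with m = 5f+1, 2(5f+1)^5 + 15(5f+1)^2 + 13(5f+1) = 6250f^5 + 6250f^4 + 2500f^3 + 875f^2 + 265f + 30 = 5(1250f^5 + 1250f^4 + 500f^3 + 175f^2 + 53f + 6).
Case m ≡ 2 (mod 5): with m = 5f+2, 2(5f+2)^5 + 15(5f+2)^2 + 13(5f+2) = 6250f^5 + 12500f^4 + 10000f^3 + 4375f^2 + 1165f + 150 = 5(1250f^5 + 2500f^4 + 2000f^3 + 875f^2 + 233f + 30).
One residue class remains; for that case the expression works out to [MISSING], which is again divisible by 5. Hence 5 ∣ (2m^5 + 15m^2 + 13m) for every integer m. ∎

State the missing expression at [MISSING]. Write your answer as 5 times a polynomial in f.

5(1250f^5 + 5000f^4 + 8000f^3 + 6475f^2 + 2693f + 468)

The residues treated are {3, 0, 1, 2}, so the missing case is m ≡ 4 (mod 5); write m = 5f+4.
Then 2(5f+4)^5 + 15(5f+4)^2 + 13(5f+4) = 6250f^5 + 25000f^4 + 40000f^3 + 32375f^2 + 13465f + 2340 = 5(1250f^5 + 5000f^4 + 8000f^3 + 6475f^2 + 2693f + 468).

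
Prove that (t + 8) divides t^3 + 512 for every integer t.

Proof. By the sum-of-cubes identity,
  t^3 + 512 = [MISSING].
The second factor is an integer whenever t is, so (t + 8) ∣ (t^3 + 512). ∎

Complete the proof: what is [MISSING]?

(t + 8)(t^2 - 8t + 64)

a^3 + b^3 = (a + b)(a^2 - ab + b^2). With a = t, b = 8:
t^3 + 512 = (t + 8)(t^2 - 8t + 64).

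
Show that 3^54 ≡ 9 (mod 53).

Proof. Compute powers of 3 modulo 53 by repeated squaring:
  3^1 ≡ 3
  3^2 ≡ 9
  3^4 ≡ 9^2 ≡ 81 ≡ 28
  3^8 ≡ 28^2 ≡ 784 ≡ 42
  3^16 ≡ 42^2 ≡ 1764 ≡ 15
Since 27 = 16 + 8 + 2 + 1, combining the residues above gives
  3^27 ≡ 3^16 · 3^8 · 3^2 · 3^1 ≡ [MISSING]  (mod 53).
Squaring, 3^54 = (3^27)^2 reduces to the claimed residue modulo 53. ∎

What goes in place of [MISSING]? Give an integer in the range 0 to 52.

50

Multiply the listed residues: 15 · 42 · 9 · 3 = 630 → 5670 → 17010.
Reducing modulo 53: 17010 = 320·53 + 50, so 3^27 ≡ 50.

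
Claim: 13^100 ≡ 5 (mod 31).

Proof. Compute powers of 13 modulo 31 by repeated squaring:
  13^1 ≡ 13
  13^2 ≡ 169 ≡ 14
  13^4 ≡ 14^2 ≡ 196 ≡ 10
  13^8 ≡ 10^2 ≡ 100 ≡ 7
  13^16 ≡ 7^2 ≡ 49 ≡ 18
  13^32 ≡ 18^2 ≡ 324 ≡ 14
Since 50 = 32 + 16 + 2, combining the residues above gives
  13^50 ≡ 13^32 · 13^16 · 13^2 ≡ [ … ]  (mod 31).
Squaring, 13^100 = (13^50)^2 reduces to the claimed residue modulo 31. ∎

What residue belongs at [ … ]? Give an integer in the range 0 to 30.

Multiply the listed residues: 14 · 18 · 14 = 252 → 3528.
Reducing modulo 31: 3528 = 113·31 + 25, so 13^50 ≡ 25.

25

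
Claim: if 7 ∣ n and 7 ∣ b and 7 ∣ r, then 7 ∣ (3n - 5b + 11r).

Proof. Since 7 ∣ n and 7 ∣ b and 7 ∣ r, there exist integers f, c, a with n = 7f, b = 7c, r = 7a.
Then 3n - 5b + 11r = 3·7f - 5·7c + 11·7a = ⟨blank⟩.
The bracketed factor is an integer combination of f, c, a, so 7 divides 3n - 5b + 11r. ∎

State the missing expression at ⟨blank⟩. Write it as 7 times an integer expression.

Pull the common 7 out of every term: 3·7f - 5·7c + 11·7a = 7(11a - 5c + 3f).
11a - 5c + 3f is an integer, which exhibits the divisibility.

7(11a - 5c + 3f)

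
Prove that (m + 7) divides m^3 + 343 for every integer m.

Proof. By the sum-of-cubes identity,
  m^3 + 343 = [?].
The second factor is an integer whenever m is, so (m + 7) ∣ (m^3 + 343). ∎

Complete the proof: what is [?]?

a^3 + b^3 = (a + b)(a^2 - ab + b^2). With a = m, b = 7:
m^3 + 343 = (m + 7)(m^2 - 7m + 49).

(m + 7)(m^2 - 7m + 49)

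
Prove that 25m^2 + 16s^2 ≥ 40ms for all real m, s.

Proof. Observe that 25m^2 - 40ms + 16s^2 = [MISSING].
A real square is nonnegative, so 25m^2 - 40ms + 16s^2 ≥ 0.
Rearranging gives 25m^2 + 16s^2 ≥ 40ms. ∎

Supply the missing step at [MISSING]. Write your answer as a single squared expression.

The leading and trailing coefficients are 5^2 and 4^2, and 40 = 2·5·4, so the trinomial is (5m - 4s)^2.
Hence 25m^2 - 40ms + 16s^2 ≥ 0.

(5m - 4s)^2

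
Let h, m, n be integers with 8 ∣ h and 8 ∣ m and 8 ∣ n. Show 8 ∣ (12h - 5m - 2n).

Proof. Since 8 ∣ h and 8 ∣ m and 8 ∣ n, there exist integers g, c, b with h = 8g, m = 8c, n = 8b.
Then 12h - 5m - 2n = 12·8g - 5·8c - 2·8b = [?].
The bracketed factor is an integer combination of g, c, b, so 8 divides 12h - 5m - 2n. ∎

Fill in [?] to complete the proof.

8(-2b - 5c + 12g)

Each term has a factor of 8: 12·8g - 5·8c - 2·8b = 8·(-2b - 5c + 12g).
Since -2b - 5c + 12g is an integer, 8 ∣ (12h - 5m - 2n).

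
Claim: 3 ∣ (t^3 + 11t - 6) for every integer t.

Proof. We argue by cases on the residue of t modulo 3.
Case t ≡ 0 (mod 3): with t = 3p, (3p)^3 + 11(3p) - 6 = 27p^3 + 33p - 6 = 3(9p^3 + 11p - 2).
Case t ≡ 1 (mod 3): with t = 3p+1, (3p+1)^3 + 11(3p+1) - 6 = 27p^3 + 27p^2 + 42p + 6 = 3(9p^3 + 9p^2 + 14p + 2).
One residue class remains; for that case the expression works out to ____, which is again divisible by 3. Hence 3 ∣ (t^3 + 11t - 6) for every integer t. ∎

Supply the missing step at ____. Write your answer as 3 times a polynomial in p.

3(9p^3 + 18p^2 + 23p + 8)

Only t ≡ 2 (mod 3) is unaccounted for. Put t = 3p+2:
(3p+2)^3 + 11(3p+2) - 6 expands to 27p^3 + 54p^2 + 69p + 24,
and factoring out 3 leaves 3(9p^3 + 18p^2 + 23p + 8).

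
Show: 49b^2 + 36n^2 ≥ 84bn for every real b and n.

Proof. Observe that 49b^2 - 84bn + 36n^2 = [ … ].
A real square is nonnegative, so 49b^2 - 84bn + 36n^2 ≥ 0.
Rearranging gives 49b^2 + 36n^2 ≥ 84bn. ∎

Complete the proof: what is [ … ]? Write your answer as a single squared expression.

(7b - 6n)^2

49b^2 - 84bn + 36n^2 is a perfect-square trinomial: the outer terms are (7b)^2 and (6n)^2, and the cross term is -2·7b·6n.
So 49b^2 - 84bn + 36n^2 = (7b - 6n)^2 ≥ 0.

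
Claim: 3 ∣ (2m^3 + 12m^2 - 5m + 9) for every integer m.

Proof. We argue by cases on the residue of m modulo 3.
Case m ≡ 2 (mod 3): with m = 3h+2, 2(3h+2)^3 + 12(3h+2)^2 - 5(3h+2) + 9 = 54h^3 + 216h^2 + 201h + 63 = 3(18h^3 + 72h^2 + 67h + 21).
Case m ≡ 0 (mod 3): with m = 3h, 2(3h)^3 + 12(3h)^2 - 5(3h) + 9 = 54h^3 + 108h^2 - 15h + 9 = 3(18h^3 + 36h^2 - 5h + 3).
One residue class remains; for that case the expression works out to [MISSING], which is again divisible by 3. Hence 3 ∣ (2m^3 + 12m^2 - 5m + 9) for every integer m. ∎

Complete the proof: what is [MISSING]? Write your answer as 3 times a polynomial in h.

3(18h^3 + 54h^2 + 25h + 6)

The residues treated are {2, 0}, so the missing case is m ≡ 1 (mod 3); write m = 3h+1.
Then 2(3h+1)^3 + 12(3h+1)^2 - 5(3h+1) + 9 = 54h^3 + 162h^2 + 75h + 18 = 3(18h^3 + 54h^2 + 25h + 6).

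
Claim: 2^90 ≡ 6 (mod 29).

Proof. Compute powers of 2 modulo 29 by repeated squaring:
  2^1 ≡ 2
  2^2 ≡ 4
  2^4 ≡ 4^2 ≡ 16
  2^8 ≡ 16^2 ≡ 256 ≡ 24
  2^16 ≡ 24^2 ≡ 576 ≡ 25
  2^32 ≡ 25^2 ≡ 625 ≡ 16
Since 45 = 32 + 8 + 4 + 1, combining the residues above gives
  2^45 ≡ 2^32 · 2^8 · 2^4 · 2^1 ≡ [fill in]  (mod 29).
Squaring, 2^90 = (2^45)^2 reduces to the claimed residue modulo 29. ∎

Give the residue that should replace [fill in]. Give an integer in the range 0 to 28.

Multiply the listed residues: 16 · 24 · 16 · 2 = 384 → 6144 → 12288.
Reducing modulo 29: 12288 = 423·29 + 21, so 2^45 ≡ 21.

21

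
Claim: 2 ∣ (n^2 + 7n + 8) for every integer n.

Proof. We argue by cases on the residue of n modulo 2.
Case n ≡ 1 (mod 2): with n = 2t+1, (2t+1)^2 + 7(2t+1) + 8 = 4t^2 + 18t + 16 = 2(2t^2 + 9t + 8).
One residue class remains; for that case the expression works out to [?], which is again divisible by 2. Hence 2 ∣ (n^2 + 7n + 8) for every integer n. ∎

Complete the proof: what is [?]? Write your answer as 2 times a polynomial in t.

2(2t^2 + 7t + 4)

The residues treated are {1}, so the missing case is n ≡ 0 (mod 2); write n = 2t.
Then (2t)^2 + 7(2t) + 8 = 4t^2 + 14t + 8 = 2(2t^2 + 7t + 4).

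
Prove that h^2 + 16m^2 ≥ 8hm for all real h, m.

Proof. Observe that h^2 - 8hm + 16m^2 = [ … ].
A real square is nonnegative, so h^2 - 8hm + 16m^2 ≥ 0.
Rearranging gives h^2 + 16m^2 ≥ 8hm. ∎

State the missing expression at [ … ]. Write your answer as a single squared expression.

(h - 4m)^2

The leading and trailing coefficients are 1^2 and 4^2, and 8 = 2·1·4, so the trinomial is (h - 4m)^2.
Hence h^2 - 8hm + 16m^2 ≥ 0.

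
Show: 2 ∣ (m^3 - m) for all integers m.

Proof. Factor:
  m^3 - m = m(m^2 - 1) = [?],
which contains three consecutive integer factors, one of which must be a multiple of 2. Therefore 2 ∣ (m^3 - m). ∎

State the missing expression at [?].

m(m^2 - 1) = m(m - 1)(m + 1) = (m - 1)m(m + 1).
These three factors are consecutive integers, so their product is divisible by 2.

(m - 1)m(m + 1)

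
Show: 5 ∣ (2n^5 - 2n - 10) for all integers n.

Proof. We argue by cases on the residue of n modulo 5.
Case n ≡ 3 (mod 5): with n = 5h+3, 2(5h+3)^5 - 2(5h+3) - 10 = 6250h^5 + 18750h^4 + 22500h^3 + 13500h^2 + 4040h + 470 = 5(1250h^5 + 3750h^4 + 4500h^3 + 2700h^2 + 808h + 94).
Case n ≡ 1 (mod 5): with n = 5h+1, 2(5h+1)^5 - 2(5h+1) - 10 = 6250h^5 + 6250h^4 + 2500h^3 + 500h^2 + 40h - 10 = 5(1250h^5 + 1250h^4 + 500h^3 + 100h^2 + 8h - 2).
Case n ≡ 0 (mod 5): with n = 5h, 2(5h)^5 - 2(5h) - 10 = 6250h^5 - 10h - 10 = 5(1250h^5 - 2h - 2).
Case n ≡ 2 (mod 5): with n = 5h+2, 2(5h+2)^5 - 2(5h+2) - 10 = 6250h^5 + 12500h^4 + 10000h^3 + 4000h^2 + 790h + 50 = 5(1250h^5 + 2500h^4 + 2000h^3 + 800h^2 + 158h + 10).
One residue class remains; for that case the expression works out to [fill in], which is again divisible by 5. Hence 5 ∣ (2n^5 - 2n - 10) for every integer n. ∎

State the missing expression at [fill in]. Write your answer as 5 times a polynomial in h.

Only n ≡ 4 (mod 5) is unaccounted for. Put n = 5h+4:
2(5h+4)^5 - 2(5h+4) - 10 expands to 6250h^5 + 25000h^4 + 40000h^3 + 32000h^2 + 12790h + 2030,
and factoring out 5 leaves 5(1250h^5 + 5000h^4 + 8000h^3 + 6400h^2 + 2558h + 406).

5(1250h^5 + 5000h^4 + 8000h^3 + 6400h^2 + 2558h + 406)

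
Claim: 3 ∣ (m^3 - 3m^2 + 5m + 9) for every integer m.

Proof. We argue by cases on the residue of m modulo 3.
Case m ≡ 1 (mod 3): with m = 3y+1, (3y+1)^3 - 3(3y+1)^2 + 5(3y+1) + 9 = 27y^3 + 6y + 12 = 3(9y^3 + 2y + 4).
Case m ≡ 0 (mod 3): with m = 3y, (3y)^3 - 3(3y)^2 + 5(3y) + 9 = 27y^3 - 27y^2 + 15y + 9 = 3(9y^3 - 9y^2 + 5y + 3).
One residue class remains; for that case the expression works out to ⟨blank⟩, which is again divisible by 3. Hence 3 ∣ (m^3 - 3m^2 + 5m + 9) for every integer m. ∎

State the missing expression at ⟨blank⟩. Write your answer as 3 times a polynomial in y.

The residues treated are {1, 0}, so the missing case is m ≡ 2 (mod 3); write m = 3y+2.
Then (3y+2)^3 - 3(3y+2)^2 + 5(3y+2) + 9 = 27y^3 + 27y^2 + 15y + 15 = 3(9y^3 + 9y^2 + 5y + 5).

3(9y^3 + 9y^2 + 5y + 5)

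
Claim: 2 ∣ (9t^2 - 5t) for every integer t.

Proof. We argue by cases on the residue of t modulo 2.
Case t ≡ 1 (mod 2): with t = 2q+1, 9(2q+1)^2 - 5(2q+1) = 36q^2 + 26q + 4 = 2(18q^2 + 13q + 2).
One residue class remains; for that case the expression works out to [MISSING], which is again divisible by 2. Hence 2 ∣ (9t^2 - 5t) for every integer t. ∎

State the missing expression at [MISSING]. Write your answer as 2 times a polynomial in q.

2(18q^2 - 5q)

Only t ≡ 0 (mod 2) is unaccounted for. Put t = 2q:
9(2q)^2 - 5(2q) expands to 36q^2 - 10q,
and factoring out 2 leaves 2(18q^2 - 5q).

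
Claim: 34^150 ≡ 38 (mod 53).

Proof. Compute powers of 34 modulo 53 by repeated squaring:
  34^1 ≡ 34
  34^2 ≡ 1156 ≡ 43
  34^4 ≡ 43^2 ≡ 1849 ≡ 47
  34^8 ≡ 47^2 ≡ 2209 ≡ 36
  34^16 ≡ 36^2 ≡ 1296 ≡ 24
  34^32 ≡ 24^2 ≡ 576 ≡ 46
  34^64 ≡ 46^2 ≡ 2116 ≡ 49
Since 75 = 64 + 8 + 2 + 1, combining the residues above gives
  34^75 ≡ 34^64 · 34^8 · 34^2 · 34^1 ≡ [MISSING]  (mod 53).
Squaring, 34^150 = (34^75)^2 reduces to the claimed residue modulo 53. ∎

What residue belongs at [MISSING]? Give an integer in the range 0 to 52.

41

34^64 · 34^8 · 34^2 · 34^1 ≡ 49 · 36 · 43 · 34 = 2578968.
2578968 mod 53 = 41, so 34^75 ≡ 41 (mod 53).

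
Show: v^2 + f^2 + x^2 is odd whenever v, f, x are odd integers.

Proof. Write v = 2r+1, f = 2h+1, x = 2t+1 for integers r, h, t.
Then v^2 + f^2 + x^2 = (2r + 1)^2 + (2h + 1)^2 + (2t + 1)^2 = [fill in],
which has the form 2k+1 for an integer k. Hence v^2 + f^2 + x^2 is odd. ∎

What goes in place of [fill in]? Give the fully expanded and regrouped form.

2(2h^2 + 2h + 2r^2 + 2r + 2t^2 + 2t + 1) + 1

Expanding: (2r + 1)^2 + (2h + 1)^2 + (2t + 1)^2 = 4h^2 + 4h + 4r^2 + 4r + 4t^2 + 4t + 3.
Every term except the constant is even, so this is 2(2h^2 + 2h + 2r^2 + 2r + 2t^2 + 2t + 1) + 1,
and 2h^2 + 2h + 2r^2 + 2r + 2t^2 + 2t + 1 ∈ ℤ gives the required form.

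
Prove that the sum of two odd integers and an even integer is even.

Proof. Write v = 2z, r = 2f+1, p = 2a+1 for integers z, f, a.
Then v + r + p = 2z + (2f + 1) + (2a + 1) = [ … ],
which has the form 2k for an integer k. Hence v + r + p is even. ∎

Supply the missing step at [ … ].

2z + (2f + 1) + (2a + 1) = 2a + 2f + 2z + 2
= 2(a + f + z + 1).
Since a + f + z + 1 is an integer, the sum is of the form 2k for an integer k.

2(a + f + z + 1)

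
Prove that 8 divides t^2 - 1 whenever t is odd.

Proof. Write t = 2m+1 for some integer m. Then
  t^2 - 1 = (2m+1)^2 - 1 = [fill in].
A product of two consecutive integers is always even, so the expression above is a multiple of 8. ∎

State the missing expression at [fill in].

(2m+1)^2 - 1 = 4m^2 + 4m + 1 - 1 = 4m^2 + 4m = 4m(m+1).
Since m and m+1 are consecutive, m(m+1) is even, and 4·(even) is a multiple of 8.

4m(m + 1)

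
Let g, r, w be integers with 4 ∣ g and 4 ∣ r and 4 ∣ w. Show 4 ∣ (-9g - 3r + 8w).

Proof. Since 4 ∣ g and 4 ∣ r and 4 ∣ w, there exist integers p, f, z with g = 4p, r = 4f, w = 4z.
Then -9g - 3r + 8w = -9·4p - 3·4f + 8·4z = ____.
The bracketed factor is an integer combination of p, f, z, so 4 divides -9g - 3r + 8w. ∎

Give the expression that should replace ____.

4(-3f - 9p + 8z)

Each term has a factor of 4: -9·4p - 3·4f + 8·4z = 4·(-3f - 9p + 8z).
Since -3f - 9p + 8z is an integer, 4 ∣ (-9g - 3r + 8w).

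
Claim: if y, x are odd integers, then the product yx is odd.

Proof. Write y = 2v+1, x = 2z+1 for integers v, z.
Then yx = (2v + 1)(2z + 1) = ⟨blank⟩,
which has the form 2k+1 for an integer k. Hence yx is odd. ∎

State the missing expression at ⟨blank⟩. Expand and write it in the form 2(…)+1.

2(2vz + v + z) + 1

Expanding: (2v + 1)(2z + 1) = 4vz + 2v + 2z + 1.
Every term except the constant is even, so this is 2(2vz + v + z) + 1,
and 2vz + v + z ∈ ℤ gives the required form.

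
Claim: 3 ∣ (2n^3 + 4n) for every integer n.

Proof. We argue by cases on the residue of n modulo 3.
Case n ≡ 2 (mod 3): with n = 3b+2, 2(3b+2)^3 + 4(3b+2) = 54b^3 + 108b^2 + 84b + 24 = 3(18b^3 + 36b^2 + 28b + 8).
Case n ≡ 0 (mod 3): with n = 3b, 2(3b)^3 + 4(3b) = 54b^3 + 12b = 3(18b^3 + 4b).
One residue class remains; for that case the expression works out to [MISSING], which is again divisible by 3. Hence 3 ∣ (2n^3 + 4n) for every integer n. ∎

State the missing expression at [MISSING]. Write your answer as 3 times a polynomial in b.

The residues treated are {2, 0}, so the missing case is n ≡ 1 (mod 3); write n = 3b+1.
Then 2(3b+1)^3 + 4(3b+1) = 54b^3 + 54b^2 + 30b + 6 = 3(18b^3 + 18b^2 + 10b + 2).

3(18b^3 + 18b^2 + 10b + 2)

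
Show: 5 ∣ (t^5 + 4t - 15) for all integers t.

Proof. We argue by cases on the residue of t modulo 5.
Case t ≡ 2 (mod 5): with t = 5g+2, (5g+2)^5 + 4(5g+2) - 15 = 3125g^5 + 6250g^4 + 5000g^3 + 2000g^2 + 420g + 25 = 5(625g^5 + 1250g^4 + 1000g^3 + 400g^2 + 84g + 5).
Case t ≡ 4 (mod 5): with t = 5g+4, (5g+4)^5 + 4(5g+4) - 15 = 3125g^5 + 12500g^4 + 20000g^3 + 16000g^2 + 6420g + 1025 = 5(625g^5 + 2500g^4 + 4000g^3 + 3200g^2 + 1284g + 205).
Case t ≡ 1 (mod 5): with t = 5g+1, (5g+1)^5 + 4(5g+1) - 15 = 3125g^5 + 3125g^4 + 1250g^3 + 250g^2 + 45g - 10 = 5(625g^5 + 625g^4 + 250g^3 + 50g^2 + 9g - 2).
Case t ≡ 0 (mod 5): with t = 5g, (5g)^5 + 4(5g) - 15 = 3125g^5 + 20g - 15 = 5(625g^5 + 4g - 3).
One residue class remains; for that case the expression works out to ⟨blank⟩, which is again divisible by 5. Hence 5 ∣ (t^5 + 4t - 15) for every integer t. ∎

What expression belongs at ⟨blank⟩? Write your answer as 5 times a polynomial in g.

5(625g^5 + 1875g^4 + 2250g^3 + 1350g^2 + 409g + 48)

Only t ≡ 3 (mod 5) is unaccounted for. Put t = 5g+3:
(5g+3)^5 + 4(5g+3) - 15 expands to 3125g^5 + 9375g^4 + 11250g^3 + 6750g^2 + 2045g + 240,
and factoring out 5 leaves 5(625g^5 + 1875g^4 + 2250g^3 + 1350g^2 + 409g + 48).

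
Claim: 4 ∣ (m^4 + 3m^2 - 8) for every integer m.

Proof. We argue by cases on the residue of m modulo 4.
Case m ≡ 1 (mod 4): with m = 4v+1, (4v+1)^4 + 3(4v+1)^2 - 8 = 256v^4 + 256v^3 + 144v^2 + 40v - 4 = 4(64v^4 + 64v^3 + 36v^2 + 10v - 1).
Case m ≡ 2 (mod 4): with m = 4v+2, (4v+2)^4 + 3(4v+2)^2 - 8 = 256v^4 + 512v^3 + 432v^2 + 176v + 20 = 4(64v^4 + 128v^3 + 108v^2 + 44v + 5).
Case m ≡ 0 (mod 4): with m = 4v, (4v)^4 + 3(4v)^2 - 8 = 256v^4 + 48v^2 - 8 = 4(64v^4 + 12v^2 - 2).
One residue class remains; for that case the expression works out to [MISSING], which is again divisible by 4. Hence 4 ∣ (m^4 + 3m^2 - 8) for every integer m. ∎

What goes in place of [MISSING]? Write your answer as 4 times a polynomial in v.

4(64v^4 + 192v^3 + 228v^2 + 126v + 25)

The residues treated are {1, 2, 0}, so the missing case is m ≡ 3 (mod 4); write m = 4v+3.
Then (4v+3)^4 + 3(4v+3)^2 - 8 = 256v^4 + 768v^3 + 912v^2 + 504v + 100 = 4(64v^4 + 192v^3 + 228v^2 + 126v + 25).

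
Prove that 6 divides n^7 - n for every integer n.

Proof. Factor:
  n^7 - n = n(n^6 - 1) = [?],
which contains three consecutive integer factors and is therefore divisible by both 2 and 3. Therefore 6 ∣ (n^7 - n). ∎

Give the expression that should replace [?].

n^6 - 1 = (n^2 - 1)(n^4 + n^2 + 1), and n^2 - 1 = (n-1)(n+1).
So n(n^6 - 1) = (n - 1)n(n + 1)(n^4 + n^2 + 1).

(n - 1)n(n + 1)(n^4 + n^2 + 1)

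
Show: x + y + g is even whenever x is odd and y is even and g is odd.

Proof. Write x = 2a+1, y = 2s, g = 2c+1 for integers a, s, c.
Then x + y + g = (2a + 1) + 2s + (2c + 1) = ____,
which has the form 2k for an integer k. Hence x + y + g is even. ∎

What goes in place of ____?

Expanding: (2a + 1) + 2s + (2c + 1) = 2a + 2c + 2s + 2.
Every term is even; pulling out the factor of 2 gives 2(a + c + s + 1).

2(a + c + s + 1)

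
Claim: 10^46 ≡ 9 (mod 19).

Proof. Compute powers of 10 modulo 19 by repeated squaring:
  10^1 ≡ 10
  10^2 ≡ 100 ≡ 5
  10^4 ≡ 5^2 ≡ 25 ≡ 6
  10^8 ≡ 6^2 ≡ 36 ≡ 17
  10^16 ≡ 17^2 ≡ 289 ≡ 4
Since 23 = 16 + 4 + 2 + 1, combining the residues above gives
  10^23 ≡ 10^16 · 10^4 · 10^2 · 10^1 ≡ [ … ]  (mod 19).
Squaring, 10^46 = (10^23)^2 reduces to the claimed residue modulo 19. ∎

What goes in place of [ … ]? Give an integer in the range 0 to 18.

Multiply the listed residues: 4 · 6 · 5 · 10 = 24 → 120 → 1200.
Reducing modulo 19: 1200 = 63·19 + 3, so 10^23 ≡ 3.

3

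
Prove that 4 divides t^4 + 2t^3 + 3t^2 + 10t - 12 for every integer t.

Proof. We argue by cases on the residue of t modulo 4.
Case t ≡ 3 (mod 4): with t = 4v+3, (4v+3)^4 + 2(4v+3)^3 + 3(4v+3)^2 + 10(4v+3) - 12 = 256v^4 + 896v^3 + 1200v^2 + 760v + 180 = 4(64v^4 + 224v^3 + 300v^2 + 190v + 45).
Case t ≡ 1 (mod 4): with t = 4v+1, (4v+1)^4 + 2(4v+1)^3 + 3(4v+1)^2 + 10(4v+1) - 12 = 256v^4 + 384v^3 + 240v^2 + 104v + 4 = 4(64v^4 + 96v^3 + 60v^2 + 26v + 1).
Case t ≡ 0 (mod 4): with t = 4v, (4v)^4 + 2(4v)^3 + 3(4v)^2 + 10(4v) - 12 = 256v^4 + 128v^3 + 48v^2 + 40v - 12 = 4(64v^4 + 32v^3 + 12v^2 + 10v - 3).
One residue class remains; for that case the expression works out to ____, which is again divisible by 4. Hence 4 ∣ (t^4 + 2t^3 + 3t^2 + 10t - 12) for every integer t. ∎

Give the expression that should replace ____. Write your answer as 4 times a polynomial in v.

Only t ≡ 2 (mod 4) is unaccounted for. Put t = 4v+2:
(4v+2)^4 + 2(4v+2)^3 + 3(4v+2)^2 + 10(4v+2) - 12 expands to 256v^4 + 640v^3 + 624v^2 + 312v + 52,
and factoring out 4 leaves 4(64v^4 + 160v^3 + 156v^2 + 78v + 13).

4(64v^4 + 160v^3 + 156v^2 + 78v + 13)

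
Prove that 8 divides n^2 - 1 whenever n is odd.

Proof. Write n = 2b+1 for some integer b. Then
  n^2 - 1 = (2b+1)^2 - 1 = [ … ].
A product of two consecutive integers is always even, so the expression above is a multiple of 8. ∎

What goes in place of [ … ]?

(2b+1)^2 - 1 = 4b^2 + 4b + 1 - 1 = 4b^2 + 4b = 4b(b+1).
Since b and b+1 are consecutive, b(b+1) is even, and 4·(even) is a multiple of 8.

4b(b + 1)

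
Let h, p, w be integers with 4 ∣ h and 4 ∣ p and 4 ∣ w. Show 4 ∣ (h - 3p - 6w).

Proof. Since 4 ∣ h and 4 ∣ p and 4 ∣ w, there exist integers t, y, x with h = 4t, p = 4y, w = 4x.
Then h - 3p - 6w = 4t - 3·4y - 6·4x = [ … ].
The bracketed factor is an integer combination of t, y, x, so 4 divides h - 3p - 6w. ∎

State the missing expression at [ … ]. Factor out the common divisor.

Each term has a factor of 4: 4t - 3·4y - 6·4x = 4·(t - 6x - 3y).
Since t - 6x - 3y is an integer, 4 ∣ (h - 3p - 6w).

4(t - 6x - 3y)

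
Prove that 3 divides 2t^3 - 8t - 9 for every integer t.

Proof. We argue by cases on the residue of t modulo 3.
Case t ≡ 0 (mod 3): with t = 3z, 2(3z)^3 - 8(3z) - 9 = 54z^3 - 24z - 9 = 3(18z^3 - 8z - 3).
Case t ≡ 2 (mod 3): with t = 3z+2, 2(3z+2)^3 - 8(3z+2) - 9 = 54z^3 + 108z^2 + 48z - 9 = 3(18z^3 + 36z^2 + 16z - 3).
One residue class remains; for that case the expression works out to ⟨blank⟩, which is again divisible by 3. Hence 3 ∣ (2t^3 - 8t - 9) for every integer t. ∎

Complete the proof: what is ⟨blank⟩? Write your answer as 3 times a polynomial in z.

Only t ≡ 1 (mod 3) is unaccounted for. Put t = 3z+1:
2(3z+1)^3 - 8(3z+1) - 9 expands to 54z^3 + 54z^2 - 6z - 15,
and factoring out 3 leaves 3(18z^3 + 18z^2 - 2z - 5).

3(18z^3 + 18z^2 - 2z - 5)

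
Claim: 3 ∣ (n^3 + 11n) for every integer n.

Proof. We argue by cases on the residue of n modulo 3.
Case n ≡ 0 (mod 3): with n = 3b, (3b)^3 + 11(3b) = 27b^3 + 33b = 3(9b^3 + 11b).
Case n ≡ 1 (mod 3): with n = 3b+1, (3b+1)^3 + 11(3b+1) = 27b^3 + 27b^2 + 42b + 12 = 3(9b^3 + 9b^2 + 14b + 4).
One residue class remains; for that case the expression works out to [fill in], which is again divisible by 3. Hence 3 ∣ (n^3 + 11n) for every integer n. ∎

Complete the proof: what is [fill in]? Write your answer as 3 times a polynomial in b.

Only n ≡ 2 (mod 3) is unaccounted for. Put n = 3b+2:
(3b+2)^3 + 11(3b+2) expands to 27b^3 + 54b^2 + 69b + 30,
and factoring out 3 leaves 3(9b^3 + 18b^2 + 23b + 10).

3(9b^3 + 18b^2 + 23b + 10)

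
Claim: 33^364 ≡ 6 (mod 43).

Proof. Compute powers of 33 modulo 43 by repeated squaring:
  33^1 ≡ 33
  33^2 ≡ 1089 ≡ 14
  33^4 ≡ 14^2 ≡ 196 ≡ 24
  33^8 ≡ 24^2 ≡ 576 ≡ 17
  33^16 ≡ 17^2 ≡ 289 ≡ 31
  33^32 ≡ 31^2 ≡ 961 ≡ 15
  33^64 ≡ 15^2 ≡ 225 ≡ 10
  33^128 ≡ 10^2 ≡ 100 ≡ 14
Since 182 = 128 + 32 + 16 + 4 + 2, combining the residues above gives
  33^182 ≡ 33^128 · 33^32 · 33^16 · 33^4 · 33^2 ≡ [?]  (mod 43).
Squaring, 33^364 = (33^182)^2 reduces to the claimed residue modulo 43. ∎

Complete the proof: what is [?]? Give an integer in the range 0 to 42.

Multiply the listed residues: 14 · 15 · 31 · 24 · 14 = 210 → 6510 → 156240 → 2187360.
Reducing modulo 43: 2187360 = 50868·43 + 36, so 33^182 ≡ 36.

36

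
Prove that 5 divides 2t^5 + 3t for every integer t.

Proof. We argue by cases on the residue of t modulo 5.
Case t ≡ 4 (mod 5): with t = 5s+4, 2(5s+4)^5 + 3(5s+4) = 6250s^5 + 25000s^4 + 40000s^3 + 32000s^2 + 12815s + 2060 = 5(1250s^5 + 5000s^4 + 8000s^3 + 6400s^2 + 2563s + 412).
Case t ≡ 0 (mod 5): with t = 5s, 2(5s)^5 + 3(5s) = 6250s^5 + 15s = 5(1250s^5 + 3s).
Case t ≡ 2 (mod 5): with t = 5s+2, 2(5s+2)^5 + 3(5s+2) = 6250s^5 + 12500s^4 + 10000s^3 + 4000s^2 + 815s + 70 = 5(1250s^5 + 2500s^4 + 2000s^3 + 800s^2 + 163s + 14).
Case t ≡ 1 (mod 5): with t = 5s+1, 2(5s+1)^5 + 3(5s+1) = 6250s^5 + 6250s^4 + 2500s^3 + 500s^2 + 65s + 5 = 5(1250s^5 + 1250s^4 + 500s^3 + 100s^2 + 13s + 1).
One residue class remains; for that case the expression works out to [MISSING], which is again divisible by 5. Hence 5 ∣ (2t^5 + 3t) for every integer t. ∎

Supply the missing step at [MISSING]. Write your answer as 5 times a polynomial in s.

5(1250s^5 + 3750s^4 + 4500s^3 + 2700s^2 + 813s + 99)

The residues treated are {4, 0, 2, 1}, so the missing case is t ≡ 3 (mod 5); write t = 5s+3.
Then 2(5s+3)^5 + 3(5s+3) = 6250s^5 + 18750s^4 + 22500s^3 + 13500s^2 + 4065s + 495 = 5(1250s^5 + 3750s^4 + 4500s^3 + 2700s^2 + 813s + 99).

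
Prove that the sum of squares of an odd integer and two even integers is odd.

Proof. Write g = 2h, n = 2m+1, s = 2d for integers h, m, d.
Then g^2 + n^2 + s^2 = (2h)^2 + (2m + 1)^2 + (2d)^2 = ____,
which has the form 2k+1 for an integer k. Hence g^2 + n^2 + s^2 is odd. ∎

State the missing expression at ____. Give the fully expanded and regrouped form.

2(2d^2 + 2h^2 + 2m^2 + 2m) + 1

(2h)^2 + (2m + 1)^2 + (2d)^2 = 4d^2 + 4h^2 + 4m^2 + 4m + 1
= 2(2d^2 + 2h^2 + 2m^2 + 2m) + 1.
Since 2d^2 + 2h^2 + 2m^2 + 2m is an integer, the sum of squares is of the form 2k+1 for an integer k.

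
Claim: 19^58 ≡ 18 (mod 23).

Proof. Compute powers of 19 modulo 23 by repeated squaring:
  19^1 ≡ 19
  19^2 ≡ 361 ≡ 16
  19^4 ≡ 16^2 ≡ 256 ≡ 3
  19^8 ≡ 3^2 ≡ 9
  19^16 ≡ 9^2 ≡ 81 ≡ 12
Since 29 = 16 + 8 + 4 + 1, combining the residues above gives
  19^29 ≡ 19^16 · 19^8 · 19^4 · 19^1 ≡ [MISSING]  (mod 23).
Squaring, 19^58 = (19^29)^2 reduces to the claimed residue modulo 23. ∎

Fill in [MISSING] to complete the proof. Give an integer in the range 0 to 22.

19^16 · 19^8 · 19^4 · 19^1 ≡ 12 · 9 · 3 · 19 = 6156.
6156 mod 23 = 15, so 19^29 ≡ 15 (mod 23).

15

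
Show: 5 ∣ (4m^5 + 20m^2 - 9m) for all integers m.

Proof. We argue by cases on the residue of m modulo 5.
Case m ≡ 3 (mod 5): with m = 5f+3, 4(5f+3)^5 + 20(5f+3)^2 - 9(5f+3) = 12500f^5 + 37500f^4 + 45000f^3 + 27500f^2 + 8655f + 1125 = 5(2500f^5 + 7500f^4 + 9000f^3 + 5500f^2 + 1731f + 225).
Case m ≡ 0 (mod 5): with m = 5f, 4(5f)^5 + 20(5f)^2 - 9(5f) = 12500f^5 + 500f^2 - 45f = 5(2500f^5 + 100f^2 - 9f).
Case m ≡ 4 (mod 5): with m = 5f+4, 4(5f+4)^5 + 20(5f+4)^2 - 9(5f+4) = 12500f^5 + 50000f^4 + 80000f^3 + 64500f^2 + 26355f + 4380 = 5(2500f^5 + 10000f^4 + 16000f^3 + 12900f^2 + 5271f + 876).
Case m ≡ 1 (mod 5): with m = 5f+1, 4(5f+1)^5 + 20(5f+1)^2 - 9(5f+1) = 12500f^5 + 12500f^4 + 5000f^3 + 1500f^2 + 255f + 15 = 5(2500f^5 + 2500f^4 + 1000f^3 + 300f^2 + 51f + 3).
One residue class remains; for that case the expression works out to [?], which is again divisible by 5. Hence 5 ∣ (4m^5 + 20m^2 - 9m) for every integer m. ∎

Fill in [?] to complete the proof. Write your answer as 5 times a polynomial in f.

The residues treated are {3, 0, 4, 1}, so the missing case is m ≡ 2 (mod 5); write m = 5f+2.
Then 4(5f+2)^5 + 20(5f+2)^2 - 9(5f+2) = 12500f^5 + 25000f^4 + 20000f^3 + 8500f^2 + 1955f + 190 = 5(2500f^5 + 5000f^4 + 4000f^3 + 1700f^2 + 391f + 38).

5(2500f^5 + 5000f^4 + 4000f^3 + 1700f^2 + 391f + 38)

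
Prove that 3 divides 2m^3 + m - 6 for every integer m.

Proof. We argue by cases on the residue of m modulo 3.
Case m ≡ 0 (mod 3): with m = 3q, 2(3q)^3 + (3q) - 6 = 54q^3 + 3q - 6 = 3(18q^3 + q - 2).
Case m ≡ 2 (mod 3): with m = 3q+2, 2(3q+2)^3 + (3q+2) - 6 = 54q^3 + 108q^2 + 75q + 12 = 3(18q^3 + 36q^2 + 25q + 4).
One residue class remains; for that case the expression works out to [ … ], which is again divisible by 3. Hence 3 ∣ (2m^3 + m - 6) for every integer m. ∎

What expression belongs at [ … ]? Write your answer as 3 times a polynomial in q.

3(18q^3 + 18q^2 + 7q - 1)

The residues treated are {0, 2}, so the missing case is m ≡ 1 (mod 3); write m = 3q+1.
Then 2(3q+1)^3 + (3q+1) - 6 = 54q^3 + 54q^2 + 21q - 3 = 3(18q^3 + 18q^2 + 7q - 1).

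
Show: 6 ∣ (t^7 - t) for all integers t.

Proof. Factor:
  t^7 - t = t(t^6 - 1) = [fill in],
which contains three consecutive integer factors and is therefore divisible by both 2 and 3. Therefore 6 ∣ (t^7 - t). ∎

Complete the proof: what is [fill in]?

t^6 - 1 = (t^2 - 1)(t^4 + t^2 + 1), and t^2 - 1 = (t-1)(t+1).
So t(t^6 - 1) = (t - 1)t(t + 1)(t^4 + t^2 + 1).

(t - 1)t(t + 1)(t^4 + t^2 + 1)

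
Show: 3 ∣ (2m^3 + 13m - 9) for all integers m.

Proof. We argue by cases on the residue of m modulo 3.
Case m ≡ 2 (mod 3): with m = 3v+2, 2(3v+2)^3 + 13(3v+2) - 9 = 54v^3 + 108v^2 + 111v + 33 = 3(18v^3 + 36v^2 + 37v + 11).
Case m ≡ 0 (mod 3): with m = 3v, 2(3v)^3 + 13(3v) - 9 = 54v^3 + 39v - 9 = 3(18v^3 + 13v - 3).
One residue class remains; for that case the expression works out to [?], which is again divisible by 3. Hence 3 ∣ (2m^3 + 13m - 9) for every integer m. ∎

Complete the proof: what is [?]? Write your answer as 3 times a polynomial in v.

The residues treated are {2, 0}, so the missing case is m ≡ 1 (mod 3); write m = 3v+1.
Then 2(3v+1)^3 + 13(3v+1) - 9 = 54v^3 + 54v^2 + 57v + 6 = 3(18v^3 + 18v^2 + 19v + 2).

3(18v^3 + 18v^2 + 19v + 2)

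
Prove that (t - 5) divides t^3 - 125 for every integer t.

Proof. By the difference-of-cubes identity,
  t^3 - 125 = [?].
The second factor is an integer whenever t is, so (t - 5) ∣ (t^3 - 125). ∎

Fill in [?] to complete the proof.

Polynomial division of t^3 - 125 by t - 5 leaves remainder 0 and quotient t^2 + 5t + 25.
Hence t^3 - 125 = (t - 5)(t^2 + 5t + 25).

(t - 5)(t^2 + 5t + 25)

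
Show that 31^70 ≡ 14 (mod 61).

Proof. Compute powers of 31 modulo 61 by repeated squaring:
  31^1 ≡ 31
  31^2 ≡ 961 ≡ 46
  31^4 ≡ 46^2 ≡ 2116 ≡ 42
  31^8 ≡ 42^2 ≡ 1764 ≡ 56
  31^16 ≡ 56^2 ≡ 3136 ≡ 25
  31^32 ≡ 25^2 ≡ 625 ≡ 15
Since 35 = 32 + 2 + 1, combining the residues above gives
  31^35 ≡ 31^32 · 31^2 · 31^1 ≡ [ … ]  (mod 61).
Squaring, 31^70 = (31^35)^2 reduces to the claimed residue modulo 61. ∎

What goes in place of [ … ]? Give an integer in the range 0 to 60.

40

31^32 · 31^2 · 31^1 ≡ 15 · 46 · 31 = 21390.
21390 mod 61 = 40, so 31^35 ≡ 40 (mod 61).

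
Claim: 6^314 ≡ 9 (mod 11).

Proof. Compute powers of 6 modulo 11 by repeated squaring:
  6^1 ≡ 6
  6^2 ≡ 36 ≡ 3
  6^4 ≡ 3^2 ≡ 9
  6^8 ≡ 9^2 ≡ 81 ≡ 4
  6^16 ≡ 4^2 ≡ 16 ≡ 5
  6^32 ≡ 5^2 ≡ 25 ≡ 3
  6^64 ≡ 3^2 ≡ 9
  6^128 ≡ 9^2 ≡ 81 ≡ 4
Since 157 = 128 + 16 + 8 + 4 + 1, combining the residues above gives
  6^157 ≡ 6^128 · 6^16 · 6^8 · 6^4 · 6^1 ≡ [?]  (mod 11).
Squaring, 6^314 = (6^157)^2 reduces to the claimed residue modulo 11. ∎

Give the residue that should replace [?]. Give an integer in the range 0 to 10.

8

6^128 · 6^16 · 6^8 · 6^4 · 6^1 ≡ 4 · 5 · 4 · 9 · 6 = 4320.
4320 mod 11 = 8, so 6^157 ≡ 8 (mod 11).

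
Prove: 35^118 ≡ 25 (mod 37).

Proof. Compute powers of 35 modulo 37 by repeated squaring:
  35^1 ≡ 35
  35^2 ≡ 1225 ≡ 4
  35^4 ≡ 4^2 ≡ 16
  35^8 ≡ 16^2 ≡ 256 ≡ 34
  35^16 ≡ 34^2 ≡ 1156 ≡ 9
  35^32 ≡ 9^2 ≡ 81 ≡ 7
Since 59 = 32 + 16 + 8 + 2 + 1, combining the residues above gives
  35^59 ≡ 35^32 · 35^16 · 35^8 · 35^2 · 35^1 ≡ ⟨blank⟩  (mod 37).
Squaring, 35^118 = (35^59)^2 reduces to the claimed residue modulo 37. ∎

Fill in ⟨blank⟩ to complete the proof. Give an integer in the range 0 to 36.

32

35^32 · 35^16 · 35^8 · 35^2 · 35^1 ≡ 7 · 9 · 34 · 4 · 35 = 299880.
299880 mod 37 = 32, so 35^59 ≡ 32 (mod 37).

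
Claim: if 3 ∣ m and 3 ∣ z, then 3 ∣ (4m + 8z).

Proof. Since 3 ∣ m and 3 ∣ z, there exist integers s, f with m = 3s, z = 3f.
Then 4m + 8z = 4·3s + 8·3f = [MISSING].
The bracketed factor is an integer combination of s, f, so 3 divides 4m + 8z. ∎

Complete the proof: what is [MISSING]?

Pull the common 3 out of every term: 4·3s + 8·3f = 3(8f + 4s).
8f + 4s is an integer, which exhibits the divisibility.

3(8f + 4s)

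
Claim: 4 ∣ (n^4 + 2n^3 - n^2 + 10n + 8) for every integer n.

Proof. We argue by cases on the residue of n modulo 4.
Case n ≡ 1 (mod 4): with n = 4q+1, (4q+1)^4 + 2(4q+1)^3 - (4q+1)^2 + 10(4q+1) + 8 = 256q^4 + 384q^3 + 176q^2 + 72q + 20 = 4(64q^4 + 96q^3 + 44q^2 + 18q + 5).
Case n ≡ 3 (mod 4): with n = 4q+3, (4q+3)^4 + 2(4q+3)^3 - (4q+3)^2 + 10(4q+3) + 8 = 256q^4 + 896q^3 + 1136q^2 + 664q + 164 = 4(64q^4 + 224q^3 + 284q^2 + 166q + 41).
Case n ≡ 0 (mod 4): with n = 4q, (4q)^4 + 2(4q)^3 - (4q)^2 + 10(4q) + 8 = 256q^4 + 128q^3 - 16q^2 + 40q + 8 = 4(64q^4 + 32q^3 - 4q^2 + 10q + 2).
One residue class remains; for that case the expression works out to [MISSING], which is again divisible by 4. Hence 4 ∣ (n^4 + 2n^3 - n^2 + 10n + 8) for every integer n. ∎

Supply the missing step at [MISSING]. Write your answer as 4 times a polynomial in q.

The residues treated are {1, 3, 0}, so the missing case is n ≡ 2 (mod 4); write n = 4q+2.
Then (4q+2)^4 + 2(4q+2)^3 - (4q+2)^2 + 10(4q+2) + 8 = 256q^4 + 640q^3 + 560q^2 + 248q + 56 = 4(64q^4 + 160q^3 + 140q^2 + 62q + 14).

4(64q^4 + 160q^3 + 140q^2 + 62q + 14)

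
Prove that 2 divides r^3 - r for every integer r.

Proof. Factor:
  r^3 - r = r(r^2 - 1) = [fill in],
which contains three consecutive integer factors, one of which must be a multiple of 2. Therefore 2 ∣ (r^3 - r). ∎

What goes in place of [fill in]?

(r - 1)r(r + 1)

r(r^2 - 1) = r(r - 1)(r + 1) = (r - 1)r(r + 1).
These three factors are consecutive integers, so their product is divisible by 2.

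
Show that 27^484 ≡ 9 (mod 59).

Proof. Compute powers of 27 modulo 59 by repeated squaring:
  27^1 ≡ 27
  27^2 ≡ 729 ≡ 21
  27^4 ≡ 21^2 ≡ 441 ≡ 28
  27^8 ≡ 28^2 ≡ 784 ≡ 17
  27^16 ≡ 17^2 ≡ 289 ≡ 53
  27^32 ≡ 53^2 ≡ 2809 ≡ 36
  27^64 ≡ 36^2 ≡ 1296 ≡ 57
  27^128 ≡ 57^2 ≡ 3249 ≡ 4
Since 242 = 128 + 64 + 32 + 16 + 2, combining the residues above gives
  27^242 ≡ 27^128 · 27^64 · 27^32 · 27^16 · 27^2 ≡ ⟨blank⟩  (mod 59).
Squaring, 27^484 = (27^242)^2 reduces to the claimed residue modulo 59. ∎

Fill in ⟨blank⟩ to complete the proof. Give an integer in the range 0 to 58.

Multiply the listed residues: 4 · 57 · 36 · 53 · 21 = 228 → 8208 → 435024 → 9135504.
Reducing modulo 59: 9135504 = 154839·59 + 3, so 27^242 ≡ 3.

3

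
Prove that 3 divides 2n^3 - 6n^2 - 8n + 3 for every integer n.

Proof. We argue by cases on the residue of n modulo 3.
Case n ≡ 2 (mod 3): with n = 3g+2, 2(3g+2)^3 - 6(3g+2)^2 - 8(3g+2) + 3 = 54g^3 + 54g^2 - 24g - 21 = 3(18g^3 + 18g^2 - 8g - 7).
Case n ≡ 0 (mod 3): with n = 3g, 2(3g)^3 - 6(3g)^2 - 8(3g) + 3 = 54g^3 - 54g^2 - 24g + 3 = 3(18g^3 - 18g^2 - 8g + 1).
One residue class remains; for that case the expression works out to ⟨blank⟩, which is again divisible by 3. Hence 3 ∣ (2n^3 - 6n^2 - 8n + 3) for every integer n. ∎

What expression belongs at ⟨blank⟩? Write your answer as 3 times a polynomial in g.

3(18g^3 - 14g - 3)

The residues treated are {2, 0}, so the missing case is n ≡ 1 (mod 3); write n = 3g+1.
Then 2(3g+1)^3 - 6(3g+1)^2 - 8(3g+1) + 3 = 54g^3 - 42g - 9 = 3(18g^3 - 14g - 3).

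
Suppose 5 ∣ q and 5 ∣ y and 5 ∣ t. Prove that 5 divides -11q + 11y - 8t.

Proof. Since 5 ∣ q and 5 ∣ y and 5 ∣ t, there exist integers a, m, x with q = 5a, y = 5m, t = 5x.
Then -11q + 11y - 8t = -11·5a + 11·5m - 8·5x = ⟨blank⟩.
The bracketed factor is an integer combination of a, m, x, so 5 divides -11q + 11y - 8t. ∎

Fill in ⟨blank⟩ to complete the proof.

Pull the common 5 out of every term: -11·5a + 11·5m - 8·5x = 5(-11a + 11m - 8x).
-11a + 11m - 8x is an integer, which exhibits the divisibility.

5(-11a + 11m - 8x)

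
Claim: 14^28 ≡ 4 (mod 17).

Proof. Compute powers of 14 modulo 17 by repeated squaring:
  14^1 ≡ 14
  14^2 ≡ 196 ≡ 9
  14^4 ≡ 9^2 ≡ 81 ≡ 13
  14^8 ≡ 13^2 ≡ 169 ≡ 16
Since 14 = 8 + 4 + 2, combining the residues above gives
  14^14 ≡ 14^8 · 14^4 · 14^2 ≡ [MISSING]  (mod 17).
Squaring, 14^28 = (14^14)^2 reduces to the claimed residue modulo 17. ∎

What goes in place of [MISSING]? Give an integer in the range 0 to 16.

14^8 · 14^4 · 14^2 ≡ 16 · 13 · 9 = 1872.
1872 mod 17 = 2, so 14^14 ≡ 2 (mod 17).

2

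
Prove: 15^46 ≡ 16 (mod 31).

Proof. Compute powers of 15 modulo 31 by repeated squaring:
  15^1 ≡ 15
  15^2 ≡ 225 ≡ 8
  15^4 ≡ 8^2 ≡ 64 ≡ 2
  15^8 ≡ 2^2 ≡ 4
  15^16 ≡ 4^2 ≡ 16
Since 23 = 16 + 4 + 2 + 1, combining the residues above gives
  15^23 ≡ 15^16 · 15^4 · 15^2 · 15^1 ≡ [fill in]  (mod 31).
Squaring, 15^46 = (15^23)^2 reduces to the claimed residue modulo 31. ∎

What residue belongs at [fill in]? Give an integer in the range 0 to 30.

Multiply the listed residues: 16 · 2 · 8 · 15 = 32 → 256 → 3840.
Reducing modulo 31: 3840 = 123·31 + 27, so 15^23 ≡ 27.

27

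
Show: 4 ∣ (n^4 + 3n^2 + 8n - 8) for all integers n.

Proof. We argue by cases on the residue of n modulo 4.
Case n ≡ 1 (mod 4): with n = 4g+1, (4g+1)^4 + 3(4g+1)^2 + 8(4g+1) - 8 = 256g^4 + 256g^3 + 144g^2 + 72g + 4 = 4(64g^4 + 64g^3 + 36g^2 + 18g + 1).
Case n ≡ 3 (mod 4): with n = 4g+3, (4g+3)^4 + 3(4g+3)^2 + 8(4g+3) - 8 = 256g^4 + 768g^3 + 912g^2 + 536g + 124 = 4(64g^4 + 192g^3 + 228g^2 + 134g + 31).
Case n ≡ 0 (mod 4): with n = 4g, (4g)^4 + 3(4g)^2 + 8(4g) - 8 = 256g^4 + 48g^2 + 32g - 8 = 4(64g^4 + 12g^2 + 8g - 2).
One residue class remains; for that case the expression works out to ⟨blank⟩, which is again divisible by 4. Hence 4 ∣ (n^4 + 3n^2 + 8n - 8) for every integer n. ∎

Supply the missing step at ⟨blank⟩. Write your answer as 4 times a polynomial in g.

Only n ≡ 2 (mod 4) is unaccounted for. Put n = 4g+2:
(4g+2)^4 + 3(4g+2)^2 + 8(4g+2) - 8 expands to 256g^4 + 512g^3 + 432g^2 + 208g + 36,
and factoring out 4 leaves 4(64g^4 + 128g^3 + 108g^2 + 52g + 9).

4(64g^4 + 128g^3 + 108g^2 + 52g + 9)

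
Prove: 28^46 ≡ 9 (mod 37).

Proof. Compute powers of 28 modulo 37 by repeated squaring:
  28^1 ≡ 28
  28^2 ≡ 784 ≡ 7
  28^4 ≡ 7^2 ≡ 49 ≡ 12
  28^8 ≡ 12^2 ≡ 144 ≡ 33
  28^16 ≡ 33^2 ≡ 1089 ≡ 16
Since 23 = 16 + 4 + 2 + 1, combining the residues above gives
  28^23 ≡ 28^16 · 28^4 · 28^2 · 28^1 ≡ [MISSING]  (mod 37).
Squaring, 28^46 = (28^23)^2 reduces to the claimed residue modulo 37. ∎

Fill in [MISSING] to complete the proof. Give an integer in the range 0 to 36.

3

Multiply the listed residues: 16 · 12 · 7 · 28 = 192 → 1344 → 37632.
Reducing modulo 37: 37632 = 1017·37 + 3, so 28^23 ≡ 3.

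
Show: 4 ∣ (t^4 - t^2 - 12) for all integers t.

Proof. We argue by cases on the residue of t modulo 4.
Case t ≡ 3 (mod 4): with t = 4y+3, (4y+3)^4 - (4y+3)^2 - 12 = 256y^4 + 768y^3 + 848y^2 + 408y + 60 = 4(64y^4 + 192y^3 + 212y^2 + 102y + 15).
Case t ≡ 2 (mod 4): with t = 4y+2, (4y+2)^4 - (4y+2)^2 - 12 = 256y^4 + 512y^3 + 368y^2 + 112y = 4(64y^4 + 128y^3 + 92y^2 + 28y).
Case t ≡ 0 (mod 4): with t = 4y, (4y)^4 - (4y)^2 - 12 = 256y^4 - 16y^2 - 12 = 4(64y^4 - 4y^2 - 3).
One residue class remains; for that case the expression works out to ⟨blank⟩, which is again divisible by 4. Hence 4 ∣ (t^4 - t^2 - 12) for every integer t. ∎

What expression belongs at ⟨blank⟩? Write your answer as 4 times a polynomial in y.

Only t ≡ 1 (mod 4) is unaccounted for. Put t = 4y+1:
(4y+1)^4 - (4y+1)^2 - 12 expands to 256y^4 + 256y^3 + 80y^2 + 8y - 12,
and factoring out 4 leaves 4(64y^4 + 64y^3 + 20y^2 + 2y - 3).

4(64y^4 + 64y^3 + 20y^2 + 2y - 3)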